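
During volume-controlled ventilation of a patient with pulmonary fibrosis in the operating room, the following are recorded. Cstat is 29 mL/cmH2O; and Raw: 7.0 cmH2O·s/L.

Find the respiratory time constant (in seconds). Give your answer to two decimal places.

0.20

τ = R × C = 7.0 × 29 mL/cmH2O = 7.0 × 0.029 L/cmH2O = 0.203 s.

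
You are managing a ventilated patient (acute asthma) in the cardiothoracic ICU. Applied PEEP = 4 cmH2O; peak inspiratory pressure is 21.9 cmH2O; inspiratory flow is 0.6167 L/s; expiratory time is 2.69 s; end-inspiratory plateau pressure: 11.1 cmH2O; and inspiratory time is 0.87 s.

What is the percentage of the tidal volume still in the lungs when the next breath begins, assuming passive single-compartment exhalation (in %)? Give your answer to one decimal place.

Vt = flow × Ti = 0.6167 L/s × 0.87 s × 1000 mL/L = 536.53 mL.
R = (PIP − Pplat)/V̇ = (21.9 − 11.1) / 0.6167 = 10.8/0.6167 = 17.513 cmH2O·s/L.
C = Vt/(Pplat − PEEP) = 536.53 / (11.1 − 4) = 536.53/7.1 = 75.568 mL/cmH2O.
τ = R × C = 17.513 × 0.07557 L/cmH2O = 1.323 s.
Fraction remaining at end-expiration = e^(−Te/τ) = e^(−2.69/1.323) = 0.1309 → 13.09%.

13.1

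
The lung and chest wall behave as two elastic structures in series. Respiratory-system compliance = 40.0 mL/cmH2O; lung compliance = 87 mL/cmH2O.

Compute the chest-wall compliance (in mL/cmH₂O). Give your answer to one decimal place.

1/Ccw = 1/Crs − 1/CL.
1/Ccw = 1/40.0 − 1/87 = 0.01351.
Ccw = 74.019 mL/cmH2O.

74.0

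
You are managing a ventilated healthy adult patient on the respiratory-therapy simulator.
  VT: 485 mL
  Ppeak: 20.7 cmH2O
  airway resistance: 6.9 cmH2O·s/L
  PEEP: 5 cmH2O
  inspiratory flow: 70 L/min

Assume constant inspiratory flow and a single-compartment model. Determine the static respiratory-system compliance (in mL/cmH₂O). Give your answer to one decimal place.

Flow: 70 L/min ÷ 60 = 1.1667 L/s.
Equation of motion (constant flow): PIP = Vt/C + R·V̇ + PEEP.
Vt/C = PIP − R·V̇ − PEEP = 20.7 − 6.9×1.1667 − 5 = 20.7 − 8.05 − 5 = 7.65 cmH2O.
C = Vt / 7.65 = 485 / 7.65 = 63.399 mL/cmH2O.

63.4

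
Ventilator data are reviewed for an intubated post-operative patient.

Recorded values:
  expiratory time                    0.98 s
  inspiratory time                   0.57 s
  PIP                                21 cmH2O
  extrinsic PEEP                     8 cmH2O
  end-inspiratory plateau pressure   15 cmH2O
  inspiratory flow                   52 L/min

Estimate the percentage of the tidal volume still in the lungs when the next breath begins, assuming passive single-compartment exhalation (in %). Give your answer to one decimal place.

Flow: 52 L/min ÷ 60 = 0.8667 L/s.
Vt = flow × Ti = 0.8667 L/s × 0.57 s × 1000 mL/L = 494.02 mL.
R = (PIP − Pplat)/V̇ = (21 − 15) / 0.8667 = 6.0/0.8667 = 6.923 cmH2O·s/L.
C = Vt/(Pplat − PEEP) = 494.02 / (15 − 8) = 494.02/7.0 = 70.574 mL/cmH2O.
τ = R × C = 6.923 × 0.07057 L/cmH2O = 0.4886 s.
Fraction remaining at end-expiration = e^(−Te/τ) = e^(−0.98/0.4886) = 0.1346 → 13.46%.

13.5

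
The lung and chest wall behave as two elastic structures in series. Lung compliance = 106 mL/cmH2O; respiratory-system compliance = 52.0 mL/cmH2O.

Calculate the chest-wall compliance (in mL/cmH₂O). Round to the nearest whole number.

102

1/Ccw = 1/Crs − 1/CL.
1/Ccw = 1/52.0 − 1/106 = 0.009797.
Ccw = 102.07 mL/cmH2O.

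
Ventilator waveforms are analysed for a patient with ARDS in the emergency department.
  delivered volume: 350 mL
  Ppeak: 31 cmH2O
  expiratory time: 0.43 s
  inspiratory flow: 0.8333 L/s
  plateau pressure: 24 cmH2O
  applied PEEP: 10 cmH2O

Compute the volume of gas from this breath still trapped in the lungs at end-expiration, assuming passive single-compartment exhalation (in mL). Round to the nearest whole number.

R = (PIP − Pplat)/V̇ = (31 − 24) / 0.8333 = 7.0/0.8333 = 8.4 cmH2O·s/L.
C = Vt/(Pplat − PEEP) = 350.0 / (24 − 10) = 350.0/14.0 = 25.0 mL/cmH2O.
τ = R × C = 8.4 × 0.025 L/cmH2O = 0.21 s.
Fraction remaining = e^(−Te/τ) = e^(−0.43/0.21) = 0.129.
Trapped volume = 350.0 × 0.129 = 45.15 mL.

45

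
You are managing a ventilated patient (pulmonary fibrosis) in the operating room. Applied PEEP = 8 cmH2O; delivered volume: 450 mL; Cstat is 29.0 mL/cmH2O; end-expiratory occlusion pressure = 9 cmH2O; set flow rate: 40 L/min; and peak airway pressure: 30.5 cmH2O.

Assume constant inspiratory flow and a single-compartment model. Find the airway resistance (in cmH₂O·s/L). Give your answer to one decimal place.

9.0

Flow: 40 L/min ÷ 60 = 0.6667 L/s.
Total PEEP = 9 cmH2O (set 8 + intrinsic 1); this is the baseline alveolar pressure.
Equation of motion (constant flow): PIP = Vt/C + R·V̇ + PEEP.
R·V̇ = PIP − Vt/C − PEEP = 30.5 − 450/29.0 − 9 = 30.5 − 15.517 − 9 = 5.983 cmH2O.
R = 5.983 / 0.6667 = 8.974 cmH2O·s/L.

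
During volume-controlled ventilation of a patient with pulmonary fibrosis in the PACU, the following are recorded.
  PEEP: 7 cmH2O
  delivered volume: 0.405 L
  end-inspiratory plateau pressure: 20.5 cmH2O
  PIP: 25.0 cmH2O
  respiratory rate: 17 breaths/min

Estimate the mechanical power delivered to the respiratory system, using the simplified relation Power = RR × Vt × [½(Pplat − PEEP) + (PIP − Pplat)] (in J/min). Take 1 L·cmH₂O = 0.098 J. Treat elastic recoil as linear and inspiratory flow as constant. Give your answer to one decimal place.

7.6

Per-breath work = Vt × [½(Pplat−PEEP) + (PIP−Pplat)] = 0.405 × [0.5×13.5 + 4.5] = 0.405 × 11.25 = 4.556 L·cmH2O.
Power = 17 × 4.556 = 77.452 L·cmH2O/min.
× 0.098 J/(L·cmH2O) → 7.59 J/min.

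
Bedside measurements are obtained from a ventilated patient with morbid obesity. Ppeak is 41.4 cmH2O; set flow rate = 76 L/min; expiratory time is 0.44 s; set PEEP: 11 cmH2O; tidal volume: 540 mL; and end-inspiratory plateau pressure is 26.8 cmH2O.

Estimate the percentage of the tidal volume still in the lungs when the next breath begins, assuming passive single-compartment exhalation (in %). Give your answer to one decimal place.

32.7

Flow: 76 L/min ÷ 60 = 1.2667 L/s.
R = (PIP − Pplat)/V̇ = (41.4 − 26.8) / 1.2667 = 14.6/1.2667 = 11.526 cmH2O·s/L.
C = Vt/(Pplat − PEEP) = 540.0 / (26.8 − 11) = 540.0/15.8 = 34.177 mL/cmH2O.
τ = R × C = 11.526 × 0.03418 L/cmH2O = 0.394 s.
Fraction remaining at end-expiration = e^(−Te/τ) = e^(−0.44/0.394) = 0.3273 → 32.73%.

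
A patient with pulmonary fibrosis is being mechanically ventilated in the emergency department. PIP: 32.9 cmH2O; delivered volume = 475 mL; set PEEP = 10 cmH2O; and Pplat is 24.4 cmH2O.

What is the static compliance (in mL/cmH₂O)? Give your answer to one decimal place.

Cstat = Vt / (Pplat − PEEP) = 475 / (24.4 − 10) = 475 / 14.4 = 32.986 mL/cmH2O.

33.0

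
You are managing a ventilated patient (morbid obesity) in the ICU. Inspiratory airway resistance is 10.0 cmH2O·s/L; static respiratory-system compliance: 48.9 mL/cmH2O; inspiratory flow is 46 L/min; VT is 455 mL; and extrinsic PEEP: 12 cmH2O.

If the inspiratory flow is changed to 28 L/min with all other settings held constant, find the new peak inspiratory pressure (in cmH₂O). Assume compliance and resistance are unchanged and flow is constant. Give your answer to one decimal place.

Flow: 46 L/min ÷ 60 = 0.7667 L/s.
New flow: 28 L/min ÷ 60 = 0.4667 L/s.
PIP = Vt/C + R·V̇ + PEEP (constant-flow equation of motion).
Only the resistive term changes: ΔPIP = R × ΔV̇ = 10.0 × (0.4667 − 0.7667) = 10.0 × -0.3 = -3.0 cmH2O.
Original PIP = 455/48.9 + 10.0×0.7667 + 12 = 28.972 cmH2O; new PIP = 28.972 + (-3.0) = 25.972 cmH2O.

26.0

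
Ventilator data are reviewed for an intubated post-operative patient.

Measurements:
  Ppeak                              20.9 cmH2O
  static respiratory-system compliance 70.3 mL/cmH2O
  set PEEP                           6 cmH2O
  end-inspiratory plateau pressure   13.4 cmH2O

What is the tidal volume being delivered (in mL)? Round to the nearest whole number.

520

Vt = Cstat × (Pplat − PEEP) = 70.3 × (13.4 − 6) = 70.3 × 7.4 = 520.22 mL.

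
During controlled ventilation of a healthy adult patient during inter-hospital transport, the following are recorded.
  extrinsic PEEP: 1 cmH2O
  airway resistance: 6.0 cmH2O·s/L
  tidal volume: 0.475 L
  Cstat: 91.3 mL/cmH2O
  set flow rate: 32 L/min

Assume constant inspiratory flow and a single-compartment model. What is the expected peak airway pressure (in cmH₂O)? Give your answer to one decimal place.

Flow: 32 L/min ÷ 60 = 0.5333 L/s.
Equation of motion (constant flow): PIP = Vt/C + R·V̇ + PEEP.
PIP = 475/91.3 + 6.0×0.5333 + 1 = 5.203 + 3.2 + 1 = 9.403 cmH2O.

9.4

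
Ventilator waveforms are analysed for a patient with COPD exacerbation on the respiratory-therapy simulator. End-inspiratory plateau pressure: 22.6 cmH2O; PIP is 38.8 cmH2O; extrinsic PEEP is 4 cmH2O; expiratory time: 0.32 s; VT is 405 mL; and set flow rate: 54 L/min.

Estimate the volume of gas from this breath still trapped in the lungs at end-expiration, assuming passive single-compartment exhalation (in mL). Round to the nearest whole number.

Flow: 54 L/min ÷ 60 = 0.9 L/s.
R = (PIP − Pplat)/V̇ = (38.8 − 22.6) / 0.9 = 16.2/0.9 = 18.0 cmH2O·s/L.
C = Vt/(Pplat − PEEP) = 405.0 / (22.6 − 4) = 405.0/18.6 = 21.774 mL/cmH2O.
τ = R × C = 18.0 × 0.02177 L/cmH2O = 0.3919 s.
Fraction remaining = e^(−Te/τ) = e^(−0.32/0.3919) = 0.442.
Trapped volume = 405.0 × 0.442 = 179.01 mL.

179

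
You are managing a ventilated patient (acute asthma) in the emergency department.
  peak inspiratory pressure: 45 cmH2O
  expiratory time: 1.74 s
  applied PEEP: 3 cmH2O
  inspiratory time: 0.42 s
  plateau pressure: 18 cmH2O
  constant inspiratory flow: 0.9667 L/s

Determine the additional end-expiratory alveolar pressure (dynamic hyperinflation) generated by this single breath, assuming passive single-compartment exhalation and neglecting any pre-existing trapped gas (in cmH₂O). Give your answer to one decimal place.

Vt = flow × Ti = 0.9667 L/s × 0.42 s × 1000 mL/L = 406.01 mL.
R = (PIP − Pplat)/V̇ = (45 − 18) / 0.9667 = 27.0/0.9667 = 27.93 cmH2O·s/L.
C = Vt/(Pplat − PEEP) = 406.01 / (18 − 3) = 406.01/15.0 = 27.067 mL/cmH2O.
τ = R × C = 27.93 × 0.02707 L/cmH2O = 0.7561 s.
Fraction remaining = e^(−Te/τ) = e^(−1.74/0.7561) = 0.1001; trapped volume = 406.01 × 0.1001 = 40.642 mL.
Additional alveolar pressure from trapping ≈ V_trapped / C = 40.642 / 27.067 = 1.502 cmH2O.

1.5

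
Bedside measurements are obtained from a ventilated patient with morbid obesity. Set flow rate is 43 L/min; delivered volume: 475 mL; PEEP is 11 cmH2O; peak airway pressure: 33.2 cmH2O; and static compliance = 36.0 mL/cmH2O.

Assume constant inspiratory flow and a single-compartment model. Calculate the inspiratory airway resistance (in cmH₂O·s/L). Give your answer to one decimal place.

12.6

Flow: 43 L/min ÷ 60 = 0.7167 L/s.
Equation of motion (constant flow): PIP = Vt/C + R·V̇ + PEEP.
R·V̇ = PIP − Vt/C − PEEP = 33.2 − 475/36.0 − 11 = 33.2 − 13.194 − 11 = 9.006 cmH2O.
R = 9.006 / 0.7167 = 12.566 cmH2O·s/L.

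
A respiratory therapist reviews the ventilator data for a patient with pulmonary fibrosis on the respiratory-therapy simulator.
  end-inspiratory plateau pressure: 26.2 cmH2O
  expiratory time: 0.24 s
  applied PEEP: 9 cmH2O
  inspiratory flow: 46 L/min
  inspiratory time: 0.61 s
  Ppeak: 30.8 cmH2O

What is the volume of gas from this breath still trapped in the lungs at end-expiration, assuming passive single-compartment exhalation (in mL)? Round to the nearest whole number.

107

Flow: 46 L/min ÷ 60 = 0.7667 L/s.
Vt = flow × Ti = 0.7667 L/s × 0.61 s × 1000 mL/L = 467.69 mL.
R = (PIP − Pplat)/V̇ = (30.8 − 26.2) / 0.7667 = 4.6/0.7667 = 6.0 cmH2O·s/L.
C = Vt/(Pplat − PEEP) = 467.69 / (26.2 − 9) = 467.69/17.2 = 27.191 mL/cmH2O.
τ = R × C = 6.0 × 0.02719 L/cmH2O = 0.1631 s.
Fraction remaining = e^(−Te/τ) = e^(−0.24/0.1631) = 0.2296.
Trapped volume = 467.69 × 0.2296 = 107.38 mL.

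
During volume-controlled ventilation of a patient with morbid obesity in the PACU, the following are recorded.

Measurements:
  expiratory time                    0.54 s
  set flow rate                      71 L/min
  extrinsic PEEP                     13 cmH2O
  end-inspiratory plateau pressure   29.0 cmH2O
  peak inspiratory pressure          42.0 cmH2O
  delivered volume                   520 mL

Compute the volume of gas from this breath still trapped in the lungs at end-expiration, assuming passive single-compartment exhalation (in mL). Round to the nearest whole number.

115

Flow: 71 L/min ÷ 60 = 1.1833 L/s.
R = (PIP − Pplat)/V̇ = (42.0 − 29.0) / 1.1833 = 13.0/1.1833 = 10.986 cmH2O·s/L.
C = Vt/(Pplat − PEEP) = 520.0 / (29.0 − 13) = 520.0/16.0 = 32.5 mL/cmH2O.
τ = R × C = 10.986 × 0.0325 L/cmH2O = 0.357 s.
Fraction remaining = e^(−Te/τ) = e^(−0.54/0.357) = 0.2203.
Trapped volume = 520.0 × 0.2203 = 114.56 mL.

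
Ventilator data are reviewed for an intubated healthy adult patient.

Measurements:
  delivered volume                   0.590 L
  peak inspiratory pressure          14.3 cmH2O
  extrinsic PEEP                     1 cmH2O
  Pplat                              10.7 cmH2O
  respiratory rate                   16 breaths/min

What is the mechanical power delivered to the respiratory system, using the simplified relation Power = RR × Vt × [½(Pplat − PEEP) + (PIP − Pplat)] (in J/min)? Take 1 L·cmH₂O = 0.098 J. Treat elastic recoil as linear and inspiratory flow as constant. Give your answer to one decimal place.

Per-breath work = Vt × [½(Pplat−PEEP) + (PIP−Pplat)] = 0.590 × [0.5×9.7 + 3.6] = 0.590 × 8.45 = 4.986 L·cmH2O.
Power = 16 × 4.986 = 79.776 L·cmH2O/min.
× 0.098 J/(L·cmH2O) → 7.818 J/min.

7.8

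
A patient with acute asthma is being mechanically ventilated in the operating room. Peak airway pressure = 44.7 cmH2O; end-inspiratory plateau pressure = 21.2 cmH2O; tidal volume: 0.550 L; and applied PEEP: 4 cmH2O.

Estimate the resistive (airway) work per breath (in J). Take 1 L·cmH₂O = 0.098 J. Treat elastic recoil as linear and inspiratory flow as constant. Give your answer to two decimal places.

With constant inspiratory flow the resistive pressure is constant at PIP − Pplat = 44.7 − 21.2 = 23.5 cmH2O, so resistive work = 23.5 × 0.550 = 12.925 L·cmH2O.
× 0.098 J/(L·cmH2O) → 1.267 J.

1.27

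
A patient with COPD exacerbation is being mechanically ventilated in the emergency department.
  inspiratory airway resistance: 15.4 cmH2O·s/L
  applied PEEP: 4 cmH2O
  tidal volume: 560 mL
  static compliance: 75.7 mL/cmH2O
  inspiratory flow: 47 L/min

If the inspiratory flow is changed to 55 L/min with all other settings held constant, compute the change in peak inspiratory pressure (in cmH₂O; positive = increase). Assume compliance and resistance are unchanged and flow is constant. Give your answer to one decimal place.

Flow: 47 L/min ÷ 60 = 0.7833 L/s.
New flow: 55 L/min ÷ 60 = 0.9167 L/s.
PIP = Vt/C + R·V̇ + PEEP (constant-flow equation of motion).
Only the resistive term changes: ΔPIP = R × ΔV̇ = 15.4 × (0.9167 − 0.7833) = 15.4 × 0.1334 = 2.054 cmH2O.

2.1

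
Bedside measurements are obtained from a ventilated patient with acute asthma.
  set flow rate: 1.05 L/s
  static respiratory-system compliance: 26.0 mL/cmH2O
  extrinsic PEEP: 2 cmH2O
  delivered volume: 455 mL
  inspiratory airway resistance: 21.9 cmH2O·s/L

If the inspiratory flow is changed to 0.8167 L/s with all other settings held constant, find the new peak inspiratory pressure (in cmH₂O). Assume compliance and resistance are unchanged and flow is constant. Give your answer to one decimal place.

PIP = Vt/C + R·V̇ + PEEP (constant-flow equation of motion).
Only the resistive term changes: ΔPIP = R × ΔV̇ = 21.9 × (0.8167 − 1.05) = 21.9 × -0.2333 = -5.109 cmH2O.
Original PIP = 455/26.0 + 21.9×1.05 + 2 = 42.495 cmH2O; new PIP = 42.495 + (-5.109) = 37.386 cmH2O.

37.4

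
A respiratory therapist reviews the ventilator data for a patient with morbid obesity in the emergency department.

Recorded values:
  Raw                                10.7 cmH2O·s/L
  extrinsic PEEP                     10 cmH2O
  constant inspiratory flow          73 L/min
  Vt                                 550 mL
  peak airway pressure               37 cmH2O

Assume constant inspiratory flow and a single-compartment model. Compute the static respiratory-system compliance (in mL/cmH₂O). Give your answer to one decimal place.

39.3

Flow: 73 L/min ÷ 60 = 1.2167 L/s.
Equation of motion (constant flow): PIP = Vt/C + R·V̇ + PEEP.
Vt/C = PIP − R·V̇ − PEEP = 37 − 10.7×1.2167 − 10 = 37 − 13.019 − 10 = 13.981 cmH2O.
C = Vt / 13.981 = 550 / 13.981 = 39.339 mL/cmH2O.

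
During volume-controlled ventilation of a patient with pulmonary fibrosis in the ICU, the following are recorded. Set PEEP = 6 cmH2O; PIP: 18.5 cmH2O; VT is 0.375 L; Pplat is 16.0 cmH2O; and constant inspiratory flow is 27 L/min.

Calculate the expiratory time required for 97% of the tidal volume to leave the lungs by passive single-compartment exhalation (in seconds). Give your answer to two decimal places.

Flow: 27 L/min ÷ 60 = 0.45 L/s.
R = (PIP − Pplat)/V̇ = (18.5 − 16.0) / 0.45 = 2.5/0.45 = 5.556 cmH2O·s/L.
C = Vt/(Pplat − PEEP) = 375.0 / (16.0 − 6) = 375.0/10.0 = 37.5 mL/cmH2O.
τ = R × C = 5.556 × 0.0375 L/cmH2O = 0.2084 s.
t = −τ·ln(1 − 0.97) = −0.2084·ln(0.03) = 0.7308 s.

0.73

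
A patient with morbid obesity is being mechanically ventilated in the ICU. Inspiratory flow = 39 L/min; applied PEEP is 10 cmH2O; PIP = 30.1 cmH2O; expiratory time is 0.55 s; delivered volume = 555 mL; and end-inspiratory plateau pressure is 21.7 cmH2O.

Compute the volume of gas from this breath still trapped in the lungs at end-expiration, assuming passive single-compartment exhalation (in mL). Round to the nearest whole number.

Flow: 39 L/min ÷ 60 = 0.65 L/s.
R = (PIP − Pplat)/V̇ = (30.1 − 21.7) / 0.65 = 8.4/0.65 = 12.923 cmH2O·s/L.
C = Vt/(Pplat − PEEP) = 555.0 / (21.7 − 10) = 555.0/11.7 = 47.436 mL/cmH2O.
τ = R × C = 12.923 × 0.04744 L/cmH2O = 0.6131 s.
Fraction remaining = e^(−Te/τ) = e^(−0.55/0.6131) = 0.4078.
Trapped volume = 555.0 × 0.4078 = 226.33 mL.

226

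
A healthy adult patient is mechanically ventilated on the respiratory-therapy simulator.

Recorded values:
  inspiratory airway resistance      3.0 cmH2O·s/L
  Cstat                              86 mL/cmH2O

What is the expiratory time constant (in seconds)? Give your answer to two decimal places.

τ = R × C = 3.0 × 86 mL/cmH2O = 3.0 × 0.086 L/cmH2O = 0.258 s.

0.26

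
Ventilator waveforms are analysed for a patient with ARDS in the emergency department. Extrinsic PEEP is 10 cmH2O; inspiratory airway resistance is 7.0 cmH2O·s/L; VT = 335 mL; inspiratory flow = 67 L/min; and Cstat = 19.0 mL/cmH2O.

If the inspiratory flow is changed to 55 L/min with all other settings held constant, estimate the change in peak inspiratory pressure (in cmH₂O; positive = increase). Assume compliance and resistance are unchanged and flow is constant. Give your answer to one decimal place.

Flow: 67 L/min ÷ 60 = 1.1167 L/s.
New flow: 55 L/min ÷ 60 = 0.9167 L/s.
PIP = Vt/C + R·V̇ + PEEP (constant-flow equation of motion).
Only the resistive term changes: ΔPIP = R × ΔV̇ = 7.0 × (0.9167 − 1.1167) = 7.0 × -0.2 = -1.4 cmH2O.

-1.4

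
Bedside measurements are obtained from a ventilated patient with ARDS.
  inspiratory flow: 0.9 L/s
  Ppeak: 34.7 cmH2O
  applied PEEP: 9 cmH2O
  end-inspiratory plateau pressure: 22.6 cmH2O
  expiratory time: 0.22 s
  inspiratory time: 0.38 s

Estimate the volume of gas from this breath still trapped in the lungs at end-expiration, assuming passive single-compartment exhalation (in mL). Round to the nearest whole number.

178

Vt = flow × Ti = 0.9 L/s × 0.38 s × 1000 mL/L = 342.0 mL.
R = (PIP − Pplat)/V̇ = (34.7 − 22.6) / 0.9 = 12.1/0.9 = 13.444 cmH2O·s/L.
C = Vt/(Pplat − PEEP) = 342.0 / (22.6 − 9) = 342.0/13.6 = 25.147 mL/cmH2O.
τ = R × C = 13.444 × 0.02515 L/cmH2O = 0.3381 s.
Fraction remaining = e^(−Te/τ) = e^(−0.22/0.3381) = 0.5217.
Trapped volume = 342.0 × 0.5217 = 178.42 mL.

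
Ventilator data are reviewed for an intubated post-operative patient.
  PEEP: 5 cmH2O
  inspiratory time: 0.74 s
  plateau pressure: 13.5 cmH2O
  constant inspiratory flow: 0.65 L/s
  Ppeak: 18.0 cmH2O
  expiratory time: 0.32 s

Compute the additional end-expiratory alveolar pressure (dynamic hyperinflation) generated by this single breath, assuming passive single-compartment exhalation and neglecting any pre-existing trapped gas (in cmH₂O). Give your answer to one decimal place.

Vt = flow × Ti = 0.65 L/s × 0.74 s × 1000 mL/L = 481.0 mL.
R = (PIP − Pplat)/V̇ = (18.0 − 13.5) / 0.65 = 4.5/0.65 = 6.923 cmH2O·s/L.
C = Vt/(Pplat − PEEP) = 481.0 / (13.5 − 5) = 481.0/8.5 = 56.588 mL/cmH2O.
τ = R × C = 6.923 × 0.05659 L/cmH2O = 0.3918 s.
Fraction remaining = e^(−Te/τ) = e^(−0.32/0.3918) = 0.4419; trapped volume = 481.0 × 0.4419 = 212.55 mL.
Additional alveolar pressure from trapping ≈ V_trapped / C = 212.55 / 56.588 = 3.756 cmH2O.

3.8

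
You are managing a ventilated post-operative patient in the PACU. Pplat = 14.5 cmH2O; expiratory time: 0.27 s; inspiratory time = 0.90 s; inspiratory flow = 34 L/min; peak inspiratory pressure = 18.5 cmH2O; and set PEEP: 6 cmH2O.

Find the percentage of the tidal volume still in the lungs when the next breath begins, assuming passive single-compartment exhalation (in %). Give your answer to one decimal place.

52.9

Flow: 34 L/min ÷ 60 = 0.5667 L/s.
Vt = flow × Ti = 0.5667 L/s × 0.90 s × 1000 mL/L = 510.03 mL.
R = (PIP − Pplat)/V̇ = (18.5 − 14.5) / 0.5667 = 4.0/0.5667 = 7.058 cmH2O·s/L.
C = Vt/(Pplat − PEEP) = 510.03 / (14.5 − 6) = 510.03/8.5 = 60.004 mL/cmH2O.
τ = R × C = 7.058 × 0.06 L/cmH2O = 0.4235 s.
Fraction remaining at end-expiration = e^(−Te/τ) = e^(−0.27/0.4235) = 0.5286 → 52.86%.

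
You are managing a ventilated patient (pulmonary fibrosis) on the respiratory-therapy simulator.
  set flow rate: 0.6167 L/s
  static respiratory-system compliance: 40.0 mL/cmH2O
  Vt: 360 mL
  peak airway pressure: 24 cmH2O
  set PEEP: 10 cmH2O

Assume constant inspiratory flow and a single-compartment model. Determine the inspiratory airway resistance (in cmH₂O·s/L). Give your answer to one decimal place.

8.1

Equation of motion (constant flow): PIP = Vt/C + R·V̇ + PEEP.
R·V̇ = PIP − Vt/C − PEEP = 24 − 360/40.0 − 10 = 24 − 9.0 − 10 = 5.0 cmH2O.
R = 5.0 / 0.6167 = 8.108 cmH2O·s/L.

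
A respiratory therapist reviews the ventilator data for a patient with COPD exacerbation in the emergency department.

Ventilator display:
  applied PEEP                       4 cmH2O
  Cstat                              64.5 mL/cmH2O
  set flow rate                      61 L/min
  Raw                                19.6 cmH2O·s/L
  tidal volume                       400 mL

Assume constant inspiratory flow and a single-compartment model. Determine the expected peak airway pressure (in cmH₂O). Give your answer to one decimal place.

Flow: 61 L/min ÷ 60 = 1.0167 L/s.
Equation of motion (constant flow): PIP = Vt/C + R·V̇ + PEEP.
PIP = 400/64.5 + 19.6×1.0167 + 4 = 6.202 + 19.927 + 4 = 30.129 cmH2O.

30.1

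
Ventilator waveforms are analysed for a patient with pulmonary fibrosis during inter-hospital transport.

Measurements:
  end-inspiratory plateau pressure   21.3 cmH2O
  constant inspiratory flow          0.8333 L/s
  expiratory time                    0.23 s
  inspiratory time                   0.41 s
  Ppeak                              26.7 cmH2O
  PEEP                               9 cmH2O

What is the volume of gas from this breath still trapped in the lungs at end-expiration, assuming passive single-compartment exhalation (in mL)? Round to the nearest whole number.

Vt = flow × Ti = 0.8333 L/s × 0.41 s × 1000 mL/L = 341.65 mL.
R = (PIP − Pplat)/V̇ = (26.7 − 21.3) / 0.8333 = 5.4/0.8333 = 6.48 cmH2O·s/L.
C = Vt/(Pplat − PEEP) = 341.65 / (21.3 − 9) = 341.65/12.3 = 27.776 mL/cmH2O.
τ = R × C = 6.48 × 0.02778 L/cmH2O = 0.18 s.
Fraction remaining = e^(−Te/τ) = e^(−0.23/0.18) = 0.2787.
Trapped volume = 341.65 × 0.2787 = 95.218 mL.

95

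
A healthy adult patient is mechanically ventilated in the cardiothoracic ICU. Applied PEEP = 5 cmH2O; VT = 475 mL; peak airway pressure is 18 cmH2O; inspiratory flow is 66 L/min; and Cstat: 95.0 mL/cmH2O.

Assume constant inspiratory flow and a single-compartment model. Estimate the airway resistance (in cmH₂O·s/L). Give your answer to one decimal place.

Flow: 66 L/min ÷ 60 = 1.1 L/s.
Equation of motion (constant flow): PIP = Vt/C + R·V̇ + PEEP.
R·V̇ = PIP − Vt/C − PEEP = 18 − 475/95.0 − 5 = 18 − 5.0 − 5 = 8.0 cmH2O.
R = 8.0 / 1.1 = 7.273 cmH2O·s/L.

7.3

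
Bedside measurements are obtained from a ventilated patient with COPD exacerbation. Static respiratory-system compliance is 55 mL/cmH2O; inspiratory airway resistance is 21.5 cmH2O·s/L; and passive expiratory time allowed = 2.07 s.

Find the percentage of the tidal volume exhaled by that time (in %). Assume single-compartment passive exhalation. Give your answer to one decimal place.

82.6

τ = R × C = 21.5 × 55 mL/cmH2O = 21.5 × 0.055 L/cmH2O = 1.183 s.
Passive exhalation: V(t)/V₀ = e^(−t/τ) = e^(−2.07/1.183) = 0.1738.
Fraction exhaled = 1 − 0.1738 = 0.8262 → 82.62%.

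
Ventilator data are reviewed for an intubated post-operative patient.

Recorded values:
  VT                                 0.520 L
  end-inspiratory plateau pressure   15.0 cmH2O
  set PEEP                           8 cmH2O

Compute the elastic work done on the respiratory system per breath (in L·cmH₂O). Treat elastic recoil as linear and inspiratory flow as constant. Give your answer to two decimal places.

1.82

Elastic work ≈ ½ × (Pplat − PEEP) × Vt = 0.5 × (15.0 − 8) × 0.520 L = 0.5 × 7.0 × 0.520 = 1.82 L·cmH2O.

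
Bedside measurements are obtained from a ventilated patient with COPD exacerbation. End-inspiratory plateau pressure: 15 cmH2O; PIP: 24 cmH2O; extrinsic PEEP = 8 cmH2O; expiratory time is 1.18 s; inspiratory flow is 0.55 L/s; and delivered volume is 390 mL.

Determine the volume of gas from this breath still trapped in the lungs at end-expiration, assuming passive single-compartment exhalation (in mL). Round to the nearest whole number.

R = (PIP − Pplat)/V̇ = (24 − 15) / 0.55 = 9.0/0.55 = 16.364 cmH2O·s/L.
C = Vt/(Pplat − PEEP) = 390.0 / (15 − 8) = 390.0/7.0 = 55.714 mL/cmH2O.
τ = R × C = 16.364 × 0.05571 L/cmH2O = 0.9116 s.
Fraction remaining = e^(−Te/τ) = e^(−1.18/0.9116) = 0.2741.
Trapped volume = 390.0 × 0.2741 = 106.9 mL.

107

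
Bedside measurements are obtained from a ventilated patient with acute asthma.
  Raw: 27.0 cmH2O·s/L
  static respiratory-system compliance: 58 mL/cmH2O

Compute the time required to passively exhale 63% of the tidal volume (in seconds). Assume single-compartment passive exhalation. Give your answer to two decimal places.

τ = R × C = 27.0 × 58 mL/cmH2O = 27.0 × 0.058 L/cmH2O = 1.566 s.
Exhaled fraction f = 1 − e^(−t/τ) → t = −τ·ln(1 − f) = −1.566·ln(0.37) = 1.557 s.

1.56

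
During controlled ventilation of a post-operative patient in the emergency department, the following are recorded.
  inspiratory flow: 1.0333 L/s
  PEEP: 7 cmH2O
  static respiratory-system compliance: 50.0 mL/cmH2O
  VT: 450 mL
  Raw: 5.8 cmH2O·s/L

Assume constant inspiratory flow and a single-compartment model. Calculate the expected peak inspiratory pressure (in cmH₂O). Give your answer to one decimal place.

Equation of motion (constant flow): PIP = Vt/C + R·V̇ + PEEP.
PIP = 450/50.0 + 5.8×1.0333 + 7 = 9.0 + 5.993 + 7 = 21.993 cmH2O.

22.0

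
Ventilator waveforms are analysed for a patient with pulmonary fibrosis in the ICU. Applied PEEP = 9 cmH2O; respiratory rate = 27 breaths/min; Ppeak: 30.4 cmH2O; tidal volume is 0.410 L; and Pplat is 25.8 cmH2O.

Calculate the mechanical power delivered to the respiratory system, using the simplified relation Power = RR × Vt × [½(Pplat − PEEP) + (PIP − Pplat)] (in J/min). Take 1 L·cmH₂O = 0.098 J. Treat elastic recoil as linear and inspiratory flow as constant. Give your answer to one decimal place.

14.1

Per-breath work = Vt × [½(Pplat−PEEP) + (PIP−Pplat)] = 0.410 × [0.5×16.8 + 4.6] = 0.410 × 13.0 = 5.33 L·cmH2O.
Power = 27 × 5.33 = 143.91 L·cmH2O/min.
× 0.098 J/(L·cmH2O) → 14.103 J/min.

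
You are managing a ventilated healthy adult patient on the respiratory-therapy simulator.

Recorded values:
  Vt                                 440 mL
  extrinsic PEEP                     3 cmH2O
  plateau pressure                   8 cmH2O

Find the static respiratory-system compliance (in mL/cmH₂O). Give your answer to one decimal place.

88.0

Cstat = Vt / (Pplat − PEEP) = 440 / (8 − 3) = 440 / 5.0 = 88.0 mL/cmH2O.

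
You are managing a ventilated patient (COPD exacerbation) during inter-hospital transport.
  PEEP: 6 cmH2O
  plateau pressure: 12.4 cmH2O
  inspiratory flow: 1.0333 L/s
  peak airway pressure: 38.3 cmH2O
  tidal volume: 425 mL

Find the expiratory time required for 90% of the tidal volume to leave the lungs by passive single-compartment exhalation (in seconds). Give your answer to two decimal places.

3.83

R = (PIP − Pplat)/V̇ = (38.3 − 12.4) / 1.0333 = 25.9/1.0333 = 25.065 cmH2O·s/L.
C = Vt/(Pplat − PEEP) = 425.0 / (12.4 − 6) = 425.0/6.4 = 66.406 mL/cmH2O.
τ = R × C = 25.065 × 0.06641 L/cmH2O = 1.665 s.
t = −τ·ln(1 − 0.90) = −1.665·ln(0.1) = 3.834 s.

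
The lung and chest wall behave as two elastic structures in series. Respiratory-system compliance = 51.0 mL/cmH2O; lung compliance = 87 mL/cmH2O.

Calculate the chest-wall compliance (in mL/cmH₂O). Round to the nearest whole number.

123

1/Ccw = 1/Crs − 1/CL.
1/Ccw = 1/51.0 − 1/87 = 0.008114.
Ccw = 123.24 mL/cmH2O.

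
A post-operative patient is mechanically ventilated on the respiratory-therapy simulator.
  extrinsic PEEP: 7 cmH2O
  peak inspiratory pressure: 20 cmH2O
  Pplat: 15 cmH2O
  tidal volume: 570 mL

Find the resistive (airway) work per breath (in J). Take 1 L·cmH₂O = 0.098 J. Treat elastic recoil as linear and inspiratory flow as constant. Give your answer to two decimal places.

With constant inspiratory flow the resistive pressure is constant at PIP − Pplat = 20 − 15 = 5.0 cmH2O, so resistive work = 5.0 × 0.570 = 2.85 L·cmH2O.
× 0.098 J/(L·cmH2O) → 0.2793 J.

0.28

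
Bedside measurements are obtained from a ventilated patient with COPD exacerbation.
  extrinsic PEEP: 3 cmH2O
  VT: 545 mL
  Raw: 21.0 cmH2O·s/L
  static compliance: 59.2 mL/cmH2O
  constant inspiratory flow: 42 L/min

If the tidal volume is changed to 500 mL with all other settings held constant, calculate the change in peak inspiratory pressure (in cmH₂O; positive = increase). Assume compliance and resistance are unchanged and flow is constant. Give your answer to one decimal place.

-0.8

PIP = Vt/C + R·V̇ + PEEP (constant-flow equation of motion).
Only the elastic term changes: ΔPIP = ΔVt / C = (500 − 545) / 59.2 = -0.7601 cmH2O.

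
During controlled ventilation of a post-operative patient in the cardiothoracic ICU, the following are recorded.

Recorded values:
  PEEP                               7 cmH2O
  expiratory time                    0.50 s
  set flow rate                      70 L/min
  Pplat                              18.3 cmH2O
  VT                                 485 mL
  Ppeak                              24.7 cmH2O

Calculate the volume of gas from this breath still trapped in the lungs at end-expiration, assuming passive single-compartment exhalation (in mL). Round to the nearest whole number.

Flow: 70 L/min ÷ 60 = 1.1667 L/s.
R = (PIP − Pplat)/V̇ = (24.7 − 18.3) / 1.1667 = 6.4/1.1667 = 5.486 cmH2O·s/L.
C = Vt/(Pplat − PEEP) = 485.0 / (18.3 − 7) = 485.0/11.3 = 42.92 mL/cmH2O.
τ = R × C = 5.486 × 0.04292 L/cmH2O = 0.2355 s.
Fraction remaining = e^(−Te/τ) = e^(−0.50/0.2355) = 0.1197.
Trapped volume = 485.0 × 0.1197 = 58.055 mL.

58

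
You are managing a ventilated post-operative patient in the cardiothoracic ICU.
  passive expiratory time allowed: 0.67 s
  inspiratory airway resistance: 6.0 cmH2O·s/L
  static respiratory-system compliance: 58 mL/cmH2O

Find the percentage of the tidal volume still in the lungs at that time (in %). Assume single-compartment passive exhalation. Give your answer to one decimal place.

14.6

τ = R × C = 6.0 × 58 mL/cmH2O = 6.0 × 0.058 L/cmH2O = 0.348 s.
Passive exhalation: V(t)/V₀ = e^(−t/τ) = e^(−0.67/0.348) = 0.1458.
Fraction remaining = 0.1458 → 14.58%.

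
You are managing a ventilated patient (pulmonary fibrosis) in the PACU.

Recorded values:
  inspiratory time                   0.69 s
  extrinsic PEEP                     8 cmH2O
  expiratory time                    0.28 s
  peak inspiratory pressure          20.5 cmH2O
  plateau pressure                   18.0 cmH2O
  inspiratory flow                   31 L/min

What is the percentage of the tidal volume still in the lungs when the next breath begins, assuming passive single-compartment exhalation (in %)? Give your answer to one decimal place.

19.7

Flow: 31 L/min ÷ 60 = 0.5167 L/s.
Vt = flow × Ti = 0.5167 L/s × 0.69 s × 1000 mL/L = 356.52 mL.
R = (PIP − Pplat)/V̇ = (20.5 − 18.0) / 0.5167 = 2.5/0.5167 = 4.838 cmH2O·s/L.
C = Vt/(Pplat − PEEP) = 356.52 / (18.0 − 8) = 356.52/10.0 = 35.652 mL/cmH2O.
τ = R × C = 4.838 × 0.03565 L/cmH2O = 0.1725 s.
Fraction remaining at end-expiration = e^(−Te/τ) = e^(−0.28/0.1725) = 0.1973 → 19.73%.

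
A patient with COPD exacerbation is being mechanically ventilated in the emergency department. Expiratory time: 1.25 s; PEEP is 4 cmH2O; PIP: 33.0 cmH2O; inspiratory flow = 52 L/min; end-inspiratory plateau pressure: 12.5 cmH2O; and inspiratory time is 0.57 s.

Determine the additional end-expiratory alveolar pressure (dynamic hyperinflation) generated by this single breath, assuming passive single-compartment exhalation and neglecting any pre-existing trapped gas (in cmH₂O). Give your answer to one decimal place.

3.4

Flow: 52 L/min ÷ 60 = 0.8667 L/s.
Vt = flow × Ti = 0.8667 L/s × 0.57 s × 1000 mL/L = 494.02 mL.
R = (PIP − Pplat)/V̇ = (33.0 − 12.5) / 0.8667 = 20.5/0.8667 = 23.653 cmH2O·s/L.
C = Vt/(Pplat − PEEP) = 494.02 / (12.5 − 4) = 494.02/8.5 = 58.12 mL/cmH2O.
τ = R × C = 23.653 × 0.05812 L/cmH2O = 1.375 s.
Fraction remaining = e^(−Te/τ) = e^(−1.25/1.375) = 0.4029; trapped volume = 494.02 × 0.4029 = 199.04 mL.
Additional alveolar pressure from trapping ≈ V_trapped / C = 199.04 / 58.12 = 3.425 cmH2O.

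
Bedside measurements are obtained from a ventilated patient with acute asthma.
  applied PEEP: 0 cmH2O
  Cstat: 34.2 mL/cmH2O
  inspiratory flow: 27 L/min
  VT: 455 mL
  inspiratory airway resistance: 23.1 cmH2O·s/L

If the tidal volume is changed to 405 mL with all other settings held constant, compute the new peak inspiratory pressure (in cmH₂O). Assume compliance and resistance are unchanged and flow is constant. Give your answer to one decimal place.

Flow: 27 L/min ÷ 60 = 0.45 L/s.
PIP = Vt/C + R·V̇ + PEEP (constant-flow equation of motion).
Only the elastic term changes: ΔPIP = ΔVt / C = (405 − 455) / 34.2 = -1.462 cmH2O.
Original PIP = 455/34.2 + 23.1×0.45 + 0 = 23.699 cmH2O; new PIP = 23.699 + (-1.462) = 22.237 cmH2O.

22.2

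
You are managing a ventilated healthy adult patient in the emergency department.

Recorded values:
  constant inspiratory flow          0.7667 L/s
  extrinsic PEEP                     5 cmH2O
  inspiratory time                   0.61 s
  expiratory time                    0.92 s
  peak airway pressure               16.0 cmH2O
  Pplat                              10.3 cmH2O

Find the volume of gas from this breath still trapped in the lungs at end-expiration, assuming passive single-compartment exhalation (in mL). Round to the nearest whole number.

115

Vt = flow × Ti = 0.7667 L/s × 0.61 s × 1000 mL/L = 467.69 mL.
R = (PIP − Pplat)/V̇ = (16.0 − 10.3) / 0.7667 = 5.7/0.7667 = 7.434 cmH2O·s/L.
C = Vt/(Pplat − PEEP) = 467.69 / (10.3 − 5) = 467.69/5.3 = 88.243 mL/cmH2O.
τ = R × C = 7.434 × 0.08824 L/cmH2O = 0.656 s.
Fraction remaining = e^(−Te/τ) = e^(−0.92/0.656) = 0.246.
Trapped volume = 467.69 × 0.246 = 115.05 mL.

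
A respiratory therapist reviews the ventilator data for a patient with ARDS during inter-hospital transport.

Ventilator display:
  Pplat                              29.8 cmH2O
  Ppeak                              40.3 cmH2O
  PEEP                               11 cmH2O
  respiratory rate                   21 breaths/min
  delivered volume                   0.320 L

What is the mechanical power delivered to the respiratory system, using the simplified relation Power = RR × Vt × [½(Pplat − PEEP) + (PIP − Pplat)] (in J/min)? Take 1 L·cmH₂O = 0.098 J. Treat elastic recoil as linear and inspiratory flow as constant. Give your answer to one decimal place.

13.1

Per-breath work = Vt × [½(Pplat−PEEP) + (PIP−Pplat)] = 0.320 × [0.5×18.8 + 10.5] = 0.320 × 19.9 = 6.368 L·cmH2O.
Power = 21 × 6.368 = 133.73 L·cmH2O/min.
× 0.098 J/(L·cmH2O) → 13.106 J/min.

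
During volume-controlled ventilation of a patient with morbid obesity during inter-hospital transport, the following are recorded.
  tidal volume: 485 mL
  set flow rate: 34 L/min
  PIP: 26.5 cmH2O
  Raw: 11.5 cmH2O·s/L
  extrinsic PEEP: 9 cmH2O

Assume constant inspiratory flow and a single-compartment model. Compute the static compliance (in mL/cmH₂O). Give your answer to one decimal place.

Flow: 34 L/min ÷ 60 = 0.5667 L/s.
Equation of motion (constant flow): PIP = Vt/C + R·V̇ + PEEP.
Vt/C = PIP − R·V̇ − PEEP = 26.5 − 11.5×0.5667 − 9 = 26.5 − 6.517 − 9 = 10.983 cmH2O.
C = Vt / 10.983 = 485 / 10.983 = 44.159 mL/cmH2O.

44.2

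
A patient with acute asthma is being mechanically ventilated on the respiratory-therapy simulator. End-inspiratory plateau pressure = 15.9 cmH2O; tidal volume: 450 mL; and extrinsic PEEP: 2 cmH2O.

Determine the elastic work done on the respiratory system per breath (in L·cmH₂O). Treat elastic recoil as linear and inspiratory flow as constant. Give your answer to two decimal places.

Elastic work ≈ ½ × (Pplat − PEEP) × Vt = 0.5 × (15.9 − 2) × 0.450 L = 0.5 × 13.9 × 0.450 = 3.128 L·cmH2O.

3.13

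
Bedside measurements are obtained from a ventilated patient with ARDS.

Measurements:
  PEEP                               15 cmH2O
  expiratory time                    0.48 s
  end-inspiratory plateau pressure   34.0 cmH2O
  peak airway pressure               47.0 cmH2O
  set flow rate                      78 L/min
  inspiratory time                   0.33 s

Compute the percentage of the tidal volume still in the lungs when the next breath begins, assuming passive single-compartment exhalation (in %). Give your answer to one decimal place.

11.9

Flow: 78 L/min ÷ 60 = 1.3 L/s.
Vt = flow × Ti = 1.3 L/s × 0.33 s × 1000 mL/L = 429.0 mL.
R = (PIP − Pplat)/V̇ = (47.0 − 34.0) / 1.3 = 13.0/1.3 = 10.0 cmH2O·s/L.
C = Vt/(Pplat − PEEP) = 429.0 / (34.0 − 15) = 429.0/19.0 = 22.579 mL/cmH2O.
τ = R × C = 10.0 × 0.02258 L/cmH2O = 0.2258 s.
Fraction remaining at end-expiration = e^(−Te/τ) = e^(−0.48/0.2258) = 0.1193 → 11.93%.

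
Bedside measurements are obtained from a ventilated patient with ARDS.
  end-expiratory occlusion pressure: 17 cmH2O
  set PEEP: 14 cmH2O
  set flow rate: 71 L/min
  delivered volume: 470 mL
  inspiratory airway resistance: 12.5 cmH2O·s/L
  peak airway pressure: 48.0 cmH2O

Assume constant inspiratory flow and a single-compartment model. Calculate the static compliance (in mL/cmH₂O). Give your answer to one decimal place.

Flow: 71 L/min ÷ 60 = 1.1833 L/s.
Total PEEP = 17 cmH2O (set 14 + intrinsic 3); this is the baseline alveolar pressure.
Equation of motion (constant flow): PIP = Vt/C + R·V̇ + PEEP.
Vt/C = PIP − R·V̇ − PEEP = 48.0 − 12.5×1.1833 − 17 = 48.0 − 14.791 − 17 = 16.209 cmH2O.
C = Vt / 16.209 = 470 / 16.209 = 28.996 mL/cmH2O.

29.0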